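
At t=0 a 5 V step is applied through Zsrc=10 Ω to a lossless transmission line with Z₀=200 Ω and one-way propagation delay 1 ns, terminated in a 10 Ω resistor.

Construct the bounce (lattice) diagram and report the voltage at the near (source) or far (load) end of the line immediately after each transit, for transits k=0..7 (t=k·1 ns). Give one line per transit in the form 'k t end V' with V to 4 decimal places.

0 0 source 4.7619
1 1 load 0.4535
2 2 source 4.3516
3 3 load 0.8248
4 4 source 4.0157
5 5 load 1.1287
6 6 source 3.7407
7 7 load 1.3774

Γ_L=-0.904762, Γ_S=-0.904762; launch V₁=5·200/210=4.761905
k=0 src: V=4.7619
k=1 load: inc=4.761905, refl=4.761905·-0.904762=-4.3084; V=0.000000+4.761905+-4.308390=0.4535
k=2 src: inc=-4.308390, refl=-4.308390·-0.904762=3.8981; V=4.761905+-4.308390+3.898067=4.3516
k=3 load: inc=3.898067, refl=3.898067·-0.904762=-3.5268; V=0.453515+3.898067+-3.526823=0.8248
k=4 src: inc=-3.526823, refl=-3.526823·-0.904762=3.1909; V=4.351582+-3.526823+3.190935=4.0157
k=5 load: inc=3.190935, refl=3.190935·-0.904762=-2.8870; V=0.824759+3.190935+-2.887036=1.1287
k=6 src: inc=-2.887036, refl=-2.887036·-0.904762=2.6121; V=4.015694+-2.887036+2.612080=3.7407
k=7 load: inc=2.612080, refl=2.612080·-0.904762=-2.3633; V=1.128658+2.612080+-2.363311=1.3774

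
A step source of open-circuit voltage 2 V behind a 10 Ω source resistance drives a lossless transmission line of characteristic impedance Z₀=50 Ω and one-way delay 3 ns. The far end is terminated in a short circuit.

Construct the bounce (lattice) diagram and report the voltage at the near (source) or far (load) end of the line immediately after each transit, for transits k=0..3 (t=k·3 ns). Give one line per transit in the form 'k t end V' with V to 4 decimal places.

0 0 source 1.6667
1 3 load 0.0000
2 6 source 1.1111
3 9 load 0.0000

Γ_L=-1.000000, Γ_S=-0.666667; launch V₁=2·50/60=1.666667
k=0 src: V=1.6667
k=1 load: inc=1.666667, refl=1.666667·-1.000000=-1.6667; V=0.000000+1.666667+-1.666667=0.0000
k=2 src: inc=-1.666667, refl=-1.666667·-0.666667=1.1111; V=1.666667+-1.666667+1.111111=1.1111
k=3 load: inc=1.111111, refl=1.111111·-1.000000=-1.1111; V=0.000000+1.111111+-1.111111=0.0000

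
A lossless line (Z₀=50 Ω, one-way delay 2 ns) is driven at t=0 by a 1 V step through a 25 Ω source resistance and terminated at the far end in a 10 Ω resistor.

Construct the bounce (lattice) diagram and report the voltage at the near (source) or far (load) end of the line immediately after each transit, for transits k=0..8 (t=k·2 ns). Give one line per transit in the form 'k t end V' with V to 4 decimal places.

Γ_L=-0.666667, Γ_S=-0.333333; launch V₁=1·50/75=0.666667
k=0 src: V=0.6667
k=1 load: inc=0.666667, refl=0.666667·-0.666667=-0.4444; V=0.000000+0.666667+-0.444444=0.2222
k=2 src: inc=-0.444444, refl=-0.444444·-0.333333=0.1481; V=0.666667+-0.444444+0.148148=0.3704
k=3 load: inc=0.148148, refl=0.148148·-0.666667=-0.0988; V=0.222222+0.148148+-0.098765=0.2716
k=4 src: inc=-0.098765, refl=-0.098765·-0.333333=0.0329; V=0.370370+-0.098765+0.032922=0.3045
k=5 load: inc=0.032922, refl=0.032922·-0.666667=-0.0219; V=0.271605+0.032922+-0.021948=0.2826
k=6 src: inc=-0.021948, refl=-0.021948·-0.333333=0.0073; V=0.304527+-0.021948+0.007316=0.2899
k=7 load: inc=0.007316, refl=0.007316·-0.666667=-0.0049; V=0.282579+0.007316+-0.004877=0.2850
k=8 src: inc=-0.004877, refl=-0.004877·-0.333333=0.0016; V=0.289895+-0.004877+0.001626=0.2866

0 0 source 0.6667
1 2 load 0.2222
2 4 source 0.3704
3 6 load 0.2716
4 8 source 0.3045
5 10 load 0.2826
6 12 source 0.2899
7 14 load 0.2850
8 16 source 0.2866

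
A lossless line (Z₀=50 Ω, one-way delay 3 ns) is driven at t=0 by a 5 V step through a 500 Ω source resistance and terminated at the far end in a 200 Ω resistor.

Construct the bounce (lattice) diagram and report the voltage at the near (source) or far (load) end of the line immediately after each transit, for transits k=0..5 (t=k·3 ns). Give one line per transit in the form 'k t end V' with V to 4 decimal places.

Γ_L=0.600000, Γ_S=0.818182; launch V₁=5·50/550=0.454545
k=0 src: V=0.4545
k=1 load: inc=0.454545, refl=0.454545·0.600000=0.2727; V=0.000000+0.454545+0.272727=0.7273
k=2 src: inc=0.272727, refl=0.272727·0.818182=0.2231; V=0.454545+0.272727+0.223140=0.9504
k=3 load: inc=0.223140, refl=0.223140·0.600000=0.1339; V=0.727273+0.223140+0.133884=1.0843
k=4 src: inc=0.133884, refl=0.133884·0.818182=0.1095; V=0.950413+0.133884+0.109542=1.1938
k=5 load: inc=0.109542, refl=0.109542·0.600000=0.0657; V=1.084298+0.109542+0.065725=1.2596

0 0 source 0.4545
1 3 load 0.7273
2 6 source 0.9504
3 9 load 1.0843
4 12 source 1.1938
5 15 load 1.2596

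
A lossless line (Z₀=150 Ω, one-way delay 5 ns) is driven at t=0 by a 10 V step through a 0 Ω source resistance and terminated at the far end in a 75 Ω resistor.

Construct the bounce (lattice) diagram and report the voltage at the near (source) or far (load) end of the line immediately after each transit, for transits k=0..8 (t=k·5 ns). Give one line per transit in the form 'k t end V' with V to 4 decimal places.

0 0 source 10.0000
1 5 load 6.6667
2 10 source 10.0000
3 15 load 8.8889
4 20 source 10.0000
5 25 load 9.6296
6 30 source 10.0000
7 35 load 9.8765
8 40 source 10.0000

Γ_L=-0.333333, Γ_S=-1.000000; launch V₁=10·150/150=10.000000
k=0 src: V=10.0000
k=1 load: inc=10.000000, refl=10.000000·-0.333333=-3.3333; V=0.000000+10.000000+-3.333333=6.6667
k=2 src: inc=-3.333333, refl=-3.333333·-1.000000=3.3333; V=10.000000+-3.333333+3.333333=10.0000
k=3 load: inc=3.333333, refl=3.333333·-0.333333=-1.1111; V=6.666667+3.333333+-1.111111=8.8889
k=4 src: inc=-1.111111, refl=-1.111111·-1.000000=1.1111; V=10.000000+-1.111111+1.111111=10.0000
k=5 load: inc=1.111111, refl=1.111111·-0.333333=-0.3704; V=8.888889+1.111111+-0.370370=9.6296
k=6 src: inc=-0.370370, refl=-0.370370·-1.000000=0.3704; V=10.000000+-0.370370+0.370370=10.0000
k=7 load: inc=0.370370, refl=0.370370·-0.333333=-0.1235; V=9.629630+0.370370+-0.123457=9.8765
k=8 src: inc=-0.123457, refl=-0.123457·-1.000000=0.1235; V=10.000000+-0.123457+0.123457=10.0000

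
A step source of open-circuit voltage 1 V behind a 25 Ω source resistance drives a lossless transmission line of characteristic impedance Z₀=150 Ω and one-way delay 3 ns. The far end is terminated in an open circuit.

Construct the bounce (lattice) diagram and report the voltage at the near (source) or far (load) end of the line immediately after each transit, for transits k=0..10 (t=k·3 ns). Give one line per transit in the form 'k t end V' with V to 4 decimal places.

Γ_L=1.000000, Γ_S=-0.714286; launch V₁=1·150/175=0.857143
k=0 src: V=0.8571
k=1 load: inc=0.857143, refl=0.857143·1.000000=0.8571; V=0.000000+0.857143+0.857143=1.7143
k=2 src: inc=0.857143, refl=0.857143·-0.714286=-0.6122; V=0.857143+0.857143+-0.612245=1.1020
k=3 load: inc=-0.612245, refl=-0.612245·1.000000=-0.6122; V=1.714286+-0.612245+-0.612245=0.4898
k=4 src: inc=-0.612245, refl=-0.612245·-0.714286=0.4373; V=1.102041+-0.612245+0.437318=0.9271
k=5 load: inc=0.437318, refl=0.437318·1.000000=0.4373; V=0.489796+0.437318+0.437318=1.3644
k=6 src: inc=0.437318, refl=0.437318·-0.714286=-0.3124; V=0.927114+0.437318+-0.312370=1.0521
k=7 load: inc=-0.312370, refl=-0.312370·1.000000=-0.3124; V=1.364431+-0.312370+-0.312370=0.7397
k=8 src: inc=-0.312370, refl=-0.312370·-0.714286=0.2231; V=1.052062+-0.312370+0.223121=0.9628
k=9 load: inc=0.223121, refl=0.223121·1.000000=0.2231; V=0.739692+0.223121+0.223121=1.1859
k=10 src: inc=0.223121, refl=0.223121·-0.714286=-0.1594; V=0.962813+0.223121+-0.159372=1.0266

0 0 source 0.8571
1 3 load 1.7143
2 6 source 1.1020
3 9 load 0.4898
4 12 source 0.9271
5 15 load 1.3644
6 18 source 1.0521
7 21 load 0.7397
8 24 source 0.9628
9 27 load 1.1859
10 30 source 1.0266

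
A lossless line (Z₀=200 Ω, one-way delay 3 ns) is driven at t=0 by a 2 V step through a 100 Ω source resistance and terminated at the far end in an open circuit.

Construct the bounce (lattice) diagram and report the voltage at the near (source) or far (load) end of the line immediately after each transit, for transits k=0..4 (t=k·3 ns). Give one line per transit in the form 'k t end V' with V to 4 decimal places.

Γ_L=1.000000, Γ_S=-0.333333; launch V₁=2·200/300=1.333333
k=0 src: V=1.3333
k=1 load: inc=1.333333, refl=1.333333·1.000000=1.3333; V=0.000000+1.333333+1.333333=2.6667
k=2 src: inc=1.333333, refl=1.333333·-0.333333=-0.4444; V=1.333333+1.333333+-0.444444=2.2222
k=3 load: inc=-0.444444, refl=-0.444444·1.000000=-0.4444; V=2.666667+-0.444444+-0.444444=1.7778
k=4 src: inc=-0.444444, refl=-0.444444·-0.333333=0.1481; V=2.222222+-0.444444+0.148148=1.9259

0 0 source 1.3333
1 3 load 2.6667
2 6 source 2.2222
3 9 load 1.7778
4 12 source 1.9259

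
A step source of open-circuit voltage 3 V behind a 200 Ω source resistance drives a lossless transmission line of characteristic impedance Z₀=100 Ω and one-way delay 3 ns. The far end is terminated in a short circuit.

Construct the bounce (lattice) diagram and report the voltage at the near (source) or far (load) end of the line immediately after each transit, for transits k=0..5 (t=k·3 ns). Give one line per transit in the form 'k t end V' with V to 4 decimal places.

0 0 source 1.0000
1 3 load 0.0000
2 6 source -0.3333
3 9 load 0.0000
4 12 source 0.1111
5 15 load 0.0000

Γ_L=-1.000000, Γ_S=0.333333; launch V₁=3·100/300=1.000000
k=0 src: V=1.0000
k=1 load: inc=1.000000, refl=1.000000·-1.000000=-1.0000; V=0.000000+1.000000+-1.000000=0.0000
k=2 src: inc=-1.000000, refl=-1.000000·0.333333=-0.3333; V=1.000000+-1.000000+-0.333333=-0.3333
k=3 load: inc=-0.333333, refl=-0.333333·-1.000000=0.3333; V=0.000000+-0.333333+0.333333=0.0000
k=4 src: inc=0.333333, refl=0.333333·0.333333=0.1111; V=-0.333333+0.333333+0.111111=0.1111
k=5 load: inc=0.111111, refl=0.111111·-1.000000=-0.1111; V=0.000000+0.111111+-0.111111=0.0000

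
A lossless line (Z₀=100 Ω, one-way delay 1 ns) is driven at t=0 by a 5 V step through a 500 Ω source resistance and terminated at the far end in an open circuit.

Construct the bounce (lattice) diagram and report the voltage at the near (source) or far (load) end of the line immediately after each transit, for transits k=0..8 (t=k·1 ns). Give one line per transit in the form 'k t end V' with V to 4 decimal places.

0 0 source 0.8333
1 1 load 1.6667
2 2 source 2.2222
3 3 load 2.7778
4 4 source 3.1481
5 5 load 3.5185
6 6 source 3.7654
7 7 load 4.0123
8 8 source 4.1770

Γ_L=1.000000, Γ_S=0.666667; launch V₁=5·100/600=0.833333
k=0 src: V=0.8333
k=1 load: inc=0.833333, refl=0.833333·1.000000=0.8333; V=0.000000+0.833333+0.833333=1.6667
k=2 src: inc=0.833333, refl=0.833333·0.666667=0.5556; V=0.833333+0.833333+0.555556=2.2222
k=3 load: inc=0.555556, refl=0.555556·1.000000=0.5556; V=1.666667+0.555556+0.555556=2.7778
k=4 src: inc=0.555556, refl=0.555556·0.666667=0.3704; V=2.222222+0.555556+0.370370=3.1481
k=5 load: inc=0.370370, refl=0.370370·1.000000=0.3704; V=2.777778+0.370370+0.370370=3.5185
k=6 src: inc=0.370370, refl=0.370370·0.666667=0.2469; V=3.148148+0.370370+0.246914=3.7654
k=7 load: inc=0.246914, refl=0.246914·1.000000=0.2469; V=3.518519+0.246914+0.246914=4.0123
k=8 src: inc=0.246914, refl=0.246914·0.666667=0.1646; V=3.765432+0.246914+0.164609=4.1770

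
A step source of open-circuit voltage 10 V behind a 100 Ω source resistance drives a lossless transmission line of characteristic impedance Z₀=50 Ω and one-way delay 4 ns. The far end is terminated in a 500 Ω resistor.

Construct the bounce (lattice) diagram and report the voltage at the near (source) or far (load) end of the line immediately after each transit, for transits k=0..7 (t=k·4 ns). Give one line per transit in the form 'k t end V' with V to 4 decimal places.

Γ_L=0.818182, Γ_S=0.333333; launch V₁=10·50/150=3.333333
k=0 src: V=3.3333
k=1 load: inc=3.333333, refl=3.333333·0.818182=2.7273; V=0.000000+3.333333+2.727273=6.0606
k=2 src: inc=2.727273, refl=2.727273·0.333333=0.9091; V=3.333333+2.727273+0.909091=6.9697
k=3 load: inc=0.909091, refl=0.909091·0.818182=0.7438; V=6.060606+0.909091+0.743802=7.7135
k=4 src: inc=0.743802, refl=0.743802·0.333333=0.2479; V=6.969697+0.743802+0.247934=7.9614
k=5 load: inc=0.247934, refl=0.247934·0.818182=0.2029; V=7.713499+0.247934+0.202855=8.1643
k=6 src: inc=0.202855, refl=0.202855·0.333333=0.0676; V=7.961433+0.202855+0.067618=8.2319
k=7 load: inc=0.067618, refl=0.067618·0.818182=0.0553; V=8.164288+0.067618+0.055324=8.2872

0 0 source 3.3333
1 4 load 6.0606
2 8 source 6.9697
3 12 load 7.7135
4 16 source 7.9614
5 20 load 8.1643
6 24 source 8.2319
7 28 load 8.2872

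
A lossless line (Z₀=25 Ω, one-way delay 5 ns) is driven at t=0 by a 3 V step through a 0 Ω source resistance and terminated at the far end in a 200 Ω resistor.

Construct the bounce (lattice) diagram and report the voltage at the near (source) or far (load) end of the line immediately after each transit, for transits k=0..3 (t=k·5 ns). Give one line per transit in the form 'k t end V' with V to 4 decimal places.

Γ_L=0.777778, Γ_S=-1.000000; launch V₁=3·25/25=3.000000
k=0 src: V=3.0000
k=1 load: inc=3.000000, refl=3.000000·0.777778=2.3333; V=0.000000+3.000000+2.333333=5.3333
k=2 src: inc=2.333333, refl=2.333333·-1.000000=-2.3333; V=3.000000+2.333333+-2.333333=3.0000
k=3 load: inc=-2.333333, refl=-2.333333·0.777778=-1.8148; V=5.333333+-2.333333+-1.814815=1.1852

0 0 source 3.0000
1 5 load 5.3333
2 10 source 3.0000
3 15 load 1.1852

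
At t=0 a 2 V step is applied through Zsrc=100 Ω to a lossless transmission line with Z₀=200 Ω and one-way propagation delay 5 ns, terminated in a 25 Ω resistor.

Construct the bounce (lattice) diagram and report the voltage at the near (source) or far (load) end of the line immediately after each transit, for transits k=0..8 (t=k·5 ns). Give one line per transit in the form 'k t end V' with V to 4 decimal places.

Γ_L=-0.777778, Γ_S=-0.333333; launch V₁=2·200/300=1.333333
k=0 src: V=1.3333
k=1 load: inc=1.333333, refl=1.333333·-0.777778=-1.0370; V=0.000000+1.333333+-1.037037=0.2963
k=2 src: inc=-1.037037, refl=-1.037037·-0.333333=0.3457; V=1.333333+-1.037037+0.345679=0.6420
k=3 load: inc=0.345679, refl=0.345679·-0.777778=-0.2689; V=0.296296+0.345679+-0.268861=0.3731
k=4 src: inc=-0.268861, refl=-0.268861·-0.333333=0.0896; V=0.641975+-0.268861+0.089620=0.4627
k=5 load: inc=0.089620, refl=0.089620·-0.777778=-0.0697; V=0.373114+0.089620+-0.069705=0.3930
k=6 src: inc=-0.069705, refl=-0.069705·-0.333333=0.0232; V=0.462734+-0.069705+0.023235=0.4163
k=7 load: inc=0.023235, refl=0.023235·-0.777778=-0.0181; V=0.393030+0.023235+-0.018072=0.3982
k=8 src: inc=-0.018072, refl=-0.018072·-0.333333=0.0060; V=0.416264+-0.018072+0.006024=0.4042

0 0 source 1.3333
1 5 load 0.2963
2 10 source 0.6420
3 15 load 0.3731
4 20 source 0.4627
5 25 load 0.3930
6 30 source 0.4163
7 35 load 0.3982
8 40 source 0.4042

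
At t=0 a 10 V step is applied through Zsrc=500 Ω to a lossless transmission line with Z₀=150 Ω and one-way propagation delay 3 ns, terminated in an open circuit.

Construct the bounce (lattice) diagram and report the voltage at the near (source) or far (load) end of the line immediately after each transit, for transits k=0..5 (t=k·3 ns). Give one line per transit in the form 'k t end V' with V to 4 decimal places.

0 0 source 2.3077
1 3 load 4.6154
2 6 source 5.8580
3 9 load 7.1006
4 12 source 7.7697
5 15 load 8.4388

Γ_L=1.000000, Γ_S=0.538462; launch V₁=10·150/650=2.307692
k=0 src: V=2.3077
k=1 load: inc=2.307692, refl=2.307692·1.000000=2.3077; V=0.000000+2.307692+2.307692=4.6154
k=2 src: inc=2.307692, refl=2.307692·0.538462=1.2426; V=2.307692+2.307692+1.242604=5.8580
k=3 load: inc=1.242604, refl=1.242604·1.000000=1.2426; V=4.615385+1.242604+1.242604=7.1006
k=4 src: inc=1.242604, refl=1.242604·0.538462=0.6691; V=5.857988+1.242604+0.669094=7.7697
k=5 load: inc=0.669094, refl=0.669094·1.000000=0.6691; V=7.100592+0.669094+0.669094=8.4388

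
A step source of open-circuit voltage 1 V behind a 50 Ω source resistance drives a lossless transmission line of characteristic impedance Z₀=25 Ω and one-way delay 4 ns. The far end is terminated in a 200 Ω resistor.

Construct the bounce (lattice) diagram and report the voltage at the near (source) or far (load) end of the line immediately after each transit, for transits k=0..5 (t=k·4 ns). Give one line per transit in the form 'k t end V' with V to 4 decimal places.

0 0 source 0.3333
1 4 load 0.5926
2 8 source 0.6790
3 12 load 0.7462
4 16 source 0.7686
5 20 load 0.7861

Γ_L=0.777778, Γ_S=0.333333; launch V₁=1·25/75=0.333333
k=0 src: V=0.3333
k=1 load: inc=0.333333, refl=0.333333·0.777778=0.2593; V=0.000000+0.333333+0.259259=0.5926
k=2 src: inc=0.259259, refl=0.259259·0.333333=0.0864; V=0.333333+0.259259+0.086420=0.6790
k=3 load: inc=0.086420, refl=0.086420·0.777778=0.0672; V=0.592593+0.086420+0.067215=0.7462
k=4 src: inc=0.067215, refl=0.067215·0.333333=0.0224; V=0.679012+0.067215+0.022405=0.7686
k=5 load: inc=0.022405, refl=0.022405·0.777778=0.0174; V=0.746228+0.022405+0.017426=0.7861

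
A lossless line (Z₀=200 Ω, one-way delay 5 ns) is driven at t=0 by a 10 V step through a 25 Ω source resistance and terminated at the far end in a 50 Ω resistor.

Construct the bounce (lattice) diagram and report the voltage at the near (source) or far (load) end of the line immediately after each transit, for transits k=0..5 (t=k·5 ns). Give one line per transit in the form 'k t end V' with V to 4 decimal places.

0 0 source 8.8889
1 5 load 3.5556
2 10 source 7.7037
3 15 load 5.2148
4 20 source 7.1506
5 25 load 5.9891

Γ_L=-0.600000, Γ_S=-0.777778; launch V₁=10·200/225=8.888889
k=0 src: V=8.8889
k=1 load: inc=8.888889, refl=8.888889·-0.600000=-5.3333; V=0.000000+8.888889+-5.333333=3.5556
k=2 src: inc=-5.333333, refl=-5.333333·-0.777778=4.1481; V=8.888889+-5.333333+4.148148=7.7037
k=3 load: inc=4.148148, refl=4.148148·-0.600000=-2.4889; V=3.555556+4.148148+-2.488889=5.2148
k=4 src: inc=-2.488889, refl=-2.488889·-0.777778=1.9358; V=7.703704+-2.488889+1.935802=7.1506
k=5 load: inc=1.935802, refl=1.935802·-0.600000=-1.1615; V=5.214815+1.935802+-1.161481=5.9891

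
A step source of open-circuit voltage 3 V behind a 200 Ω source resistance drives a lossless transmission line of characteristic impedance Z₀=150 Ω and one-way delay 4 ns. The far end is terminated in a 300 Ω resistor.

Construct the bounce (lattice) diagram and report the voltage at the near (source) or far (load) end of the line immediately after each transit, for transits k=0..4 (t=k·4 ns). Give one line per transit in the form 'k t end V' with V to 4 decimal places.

0 0 source 1.2857
1 4 load 1.7143
2 8 source 1.7755
3 12 load 1.7959
4 16 source 1.7988

Γ_L=0.333333, Γ_S=0.142857; launch V₁=3·150/350=1.285714
k=0 src: V=1.2857
k=1 load: inc=1.285714, refl=1.285714·0.333333=0.4286; V=0.000000+1.285714+0.428571=1.7143
k=2 src: inc=0.428571, refl=0.428571·0.142857=0.0612; V=1.285714+0.428571+0.061224=1.7755
k=3 load: inc=0.061224, refl=0.061224·0.333333=0.0204; V=1.714286+0.061224+0.020408=1.7959
k=4 src: inc=0.020408, refl=0.020408·0.142857=0.0029; V=1.775510+0.020408+0.002915=1.7988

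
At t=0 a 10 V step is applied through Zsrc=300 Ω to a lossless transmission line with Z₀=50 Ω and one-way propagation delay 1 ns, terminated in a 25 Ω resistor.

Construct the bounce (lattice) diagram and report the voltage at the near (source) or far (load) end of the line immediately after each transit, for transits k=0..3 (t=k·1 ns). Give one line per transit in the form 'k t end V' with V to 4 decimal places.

0 0 source 1.4286
1 1 load 0.9524
2 2 source 0.6122
3 3 load 0.7256

Γ_L=-0.333333, Γ_S=0.714286; launch V₁=10·50/350=1.428571
k=0 src: V=1.4286
k=1 load: inc=1.428571, refl=1.428571·-0.333333=-0.4762; V=0.000000+1.428571+-0.476190=0.9524
k=2 src: inc=-0.476190, refl=-0.476190·0.714286=-0.3401; V=1.428571+-0.476190+-0.340136=0.6122
k=3 load: inc=-0.340136, refl=-0.340136·-0.333333=0.1134; V=0.952381+-0.340136+0.113379=0.7256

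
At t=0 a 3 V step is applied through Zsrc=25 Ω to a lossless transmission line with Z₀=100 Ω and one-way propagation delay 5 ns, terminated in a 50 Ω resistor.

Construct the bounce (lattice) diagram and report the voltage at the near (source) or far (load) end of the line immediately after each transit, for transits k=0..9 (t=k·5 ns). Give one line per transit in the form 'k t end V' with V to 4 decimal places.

Γ_L=-0.333333, Γ_S=-0.600000; launch V₁=3·100/125=2.400000
k=0 src: V=2.4000
k=1 load: inc=2.400000, refl=2.400000·-0.333333=-0.8000; V=0.000000+2.400000+-0.800000=1.6000
k=2 src: inc=-0.800000, refl=-0.800000·-0.600000=0.4800; V=2.400000+-0.800000+0.480000=2.0800
k=3 load: inc=0.480000, refl=0.480000·-0.333333=-0.1600; V=1.600000+0.480000+-0.160000=1.9200
k=4 src: inc=-0.160000, refl=-0.160000·-0.600000=0.0960; V=2.080000+-0.160000+0.096000=2.0160
k=5 load: inc=0.096000, refl=0.096000·-0.333333=-0.0320; V=1.920000+0.096000+-0.032000=1.9840
k=6 src: inc=-0.032000, refl=-0.032000·-0.600000=0.0192; V=2.016000+-0.032000+0.019200=2.0032
k=7 load: inc=0.019200, refl=0.019200·-0.333333=-0.0064; V=1.984000+0.019200+-0.006400=1.9968
k=8 src: inc=-0.006400, refl=-0.006400·-0.600000=0.0038; V=2.003200+-0.006400+0.003840=2.0006
k=9 load: inc=0.003840, refl=0.003840·-0.333333=-0.0013; V=1.996800+0.003840+-0.001280=1.9994

0 0 source 2.4000
1 5 load 1.6000
2 10 source 2.0800
3 15 load 1.9200
4 20 source 2.0160
5 25 load 1.9840
6 30 source 2.0032
7 35 load 1.9968
8 40 source 2.0006
9 45 load 1.9994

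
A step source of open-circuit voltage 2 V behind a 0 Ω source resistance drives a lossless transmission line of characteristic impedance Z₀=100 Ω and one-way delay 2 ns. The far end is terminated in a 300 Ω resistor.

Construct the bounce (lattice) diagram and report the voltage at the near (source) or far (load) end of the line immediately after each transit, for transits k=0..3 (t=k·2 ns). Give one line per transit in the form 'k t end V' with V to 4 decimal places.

0 0 source 2.0000
1 2 load 3.0000
2 4 source 2.0000
3 6 load 1.5000

Γ_L=0.500000, Γ_S=-1.000000; launch V₁=2·100/100=2.000000
k=0 src: V=2.0000
k=1 load: inc=2.000000, refl=2.000000·0.500000=1.0000; V=0.000000+2.000000+1.000000=3.0000
k=2 src: inc=1.000000, refl=1.000000·-1.000000=-1.0000; V=2.000000+1.000000+-1.000000=2.0000
k=3 load: inc=-1.000000, refl=-1.000000·0.500000=-0.5000; V=3.000000+-1.000000+-0.500000=1.5000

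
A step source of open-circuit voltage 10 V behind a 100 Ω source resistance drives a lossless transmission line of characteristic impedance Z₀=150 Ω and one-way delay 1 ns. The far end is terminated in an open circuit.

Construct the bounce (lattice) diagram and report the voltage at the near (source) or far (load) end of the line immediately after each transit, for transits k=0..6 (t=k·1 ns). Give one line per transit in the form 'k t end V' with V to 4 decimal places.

0 0 source 6.0000
1 1 load 12.0000
2 2 source 10.8000
3 3 load 9.6000
4 4 source 9.8400
5 5 load 10.0800
6 6 source 10.0320

Γ_L=1.000000, Γ_S=-0.200000; launch V₁=10·150/250=6.000000
k=0 src: V=6.0000
k=1 load: inc=6.000000, refl=6.000000·1.000000=6.0000; V=0.000000+6.000000+6.000000=12.0000
k=2 src: inc=6.000000, refl=6.000000·-0.200000=-1.2000; V=6.000000+6.000000+-1.200000=10.8000
k=3 load: inc=-1.200000, refl=-1.200000·1.000000=-1.2000; V=12.000000+-1.200000+-1.200000=9.6000
k=4 src: inc=-1.200000, refl=-1.200000·-0.200000=0.2400; V=10.800000+-1.200000+0.240000=9.8400
k=5 load: inc=0.240000, refl=0.240000·1.000000=0.2400; V=9.600000+0.240000+0.240000=10.0800
k=6 src: inc=0.240000, refl=0.240000·-0.200000=-0.0480; V=9.840000+0.240000+-0.048000=10.0320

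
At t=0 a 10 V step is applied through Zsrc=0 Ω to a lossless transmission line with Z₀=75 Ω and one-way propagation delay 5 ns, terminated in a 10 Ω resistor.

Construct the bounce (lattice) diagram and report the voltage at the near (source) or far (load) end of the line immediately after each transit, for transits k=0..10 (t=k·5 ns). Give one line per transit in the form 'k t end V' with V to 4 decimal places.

0 0 source 10.0000
1 5 load 2.3529
2 10 source 10.0000
3 15 load 4.1522
4 20 source 10.0000
5 25 load 5.5282
6 30 source 10.0000
7 35 load 6.5804
8 40 source 10.0000
9 45 load 7.3850
10 50 source 10.0000

Γ_L=-0.764706, Γ_S=-1.000000; launch V₁=10·75/75=10.000000
k=0 src: V=10.0000
k=1 load: inc=10.000000, refl=10.000000·-0.764706=-7.6471; V=0.000000+10.000000+-7.647059=2.3529
k=2 src: inc=-7.647059, refl=-7.647059·-1.000000=7.6471; V=10.000000+-7.647059+7.647059=10.0000
k=3 load: inc=7.647059, refl=7.647059·-0.764706=-5.8478; V=2.352941+7.647059+-5.847751=4.1522
k=4 src: inc=-5.847751, refl=-5.847751·-1.000000=5.8478; V=10.000000+-5.847751+5.847751=10.0000
k=5 load: inc=5.847751, refl=5.847751·-0.764706=-4.4718; V=4.152249+5.847751+-4.471809=5.5282
k=6 src: inc=-4.471809, refl=-4.471809·-1.000000=4.4718; V=10.000000+-4.471809+4.471809=10.0000
k=7 load: inc=4.471809, refl=4.471809·-0.764706=-3.4196; V=5.528191+4.471809+-3.419619=6.5804
k=8 src: inc=-3.419619, refl=-3.419619·-1.000000=3.4196; V=10.000000+-3.419619+3.419619=10.0000
k=9 load: inc=3.419619, refl=3.419619·-0.764706=-2.6150; V=6.580381+3.419619+-2.615003=7.3850
k=10 src: inc=-2.615003, refl=-2.615003·-1.000000=2.6150; V=10.000000+-2.615003+2.615003=10.0000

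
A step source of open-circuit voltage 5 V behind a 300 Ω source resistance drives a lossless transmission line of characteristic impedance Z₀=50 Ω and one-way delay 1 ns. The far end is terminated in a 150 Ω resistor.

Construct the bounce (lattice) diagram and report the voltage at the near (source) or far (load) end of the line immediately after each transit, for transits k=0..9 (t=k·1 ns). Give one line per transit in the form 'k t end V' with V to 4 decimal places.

0 0 source 0.7143
1 1 load 1.0714
2 2 source 1.3265
3 3 load 1.4541
4 4 source 1.5452
5 5 load 1.5907
6 6 source 1.6233
7 7 load 1.6396
8 8 source 1.6512
9 9 load 1.6570

Γ_L=0.500000, Γ_S=0.714286; launch V₁=5·50/350=0.714286
k=0 src: V=0.7143
k=1 load: inc=0.714286, refl=0.714286·0.500000=0.3571; V=0.000000+0.714286+0.357143=1.0714
k=2 src: inc=0.357143, refl=0.357143·0.714286=0.2551; V=0.714286+0.357143+0.255102=1.3265
k=3 load: inc=0.255102, refl=0.255102·0.500000=0.1276; V=1.071429+0.255102+0.127551=1.4541
k=4 src: inc=0.127551, refl=0.127551·0.714286=0.0911; V=1.326531+0.127551+0.091108=1.5452
k=5 load: inc=0.091108, refl=0.091108·0.500000=0.0456; V=1.454082+0.091108+0.045554=1.5907
k=6 src: inc=0.045554, refl=0.045554·0.714286=0.0325; V=1.545190+0.045554+0.032539=1.6233
k=7 load: inc=0.032539, refl=0.032539·0.500000=0.0163; V=1.590743+0.032539+0.016269=1.6396
k=8 src: inc=0.016269, refl=0.016269·0.714286=0.0116; V=1.623282+0.016269+0.011621=1.6512
k=9 load: inc=0.011621, refl=0.011621·0.500000=0.0058; V=1.639551+0.011621+0.005810=1.6570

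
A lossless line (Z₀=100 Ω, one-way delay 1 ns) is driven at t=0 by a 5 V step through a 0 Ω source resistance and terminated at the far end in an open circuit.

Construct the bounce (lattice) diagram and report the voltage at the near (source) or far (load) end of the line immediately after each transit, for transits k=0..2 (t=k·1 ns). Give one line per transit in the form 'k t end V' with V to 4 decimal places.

0 0 source 5.0000
1 1 load 10.0000
2 2 source 5.0000

Γ_L=1.000000, Γ_S=-1.000000; launch V₁=5·100/100=5.000000
k=0 src: V=5.0000
k=1 load: inc=5.000000, refl=5.000000·1.000000=5.0000; V=0.000000+5.000000+5.000000=10.0000
k=2 src: inc=5.000000, refl=5.000000·-1.000000=-5.0000; V=5.000000+5.000000+-5.000000=5.0000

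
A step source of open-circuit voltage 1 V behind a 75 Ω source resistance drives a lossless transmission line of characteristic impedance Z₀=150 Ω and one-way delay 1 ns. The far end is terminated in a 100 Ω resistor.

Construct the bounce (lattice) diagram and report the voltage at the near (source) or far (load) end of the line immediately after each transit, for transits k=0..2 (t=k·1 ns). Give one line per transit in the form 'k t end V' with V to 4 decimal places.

Γ_L=-0.200000, Γ_S=-0.333333; launch V₁=1·150/225=0.666667
k=0 src: V=0.6667
k=1 load: inc=0.666667, refl=0.666667·-0.200000=-0.1333; V=0.000000+0.666667+-0.133333=0.5333
k=2 src: inc=-0.133333, refl=-0.133333·-0.333333=0.0444; V=0.666667+-0.133333+0.044444=0.5778

0 0 source 0.6667
1 1 load 0.5333
2 2 source 0.5778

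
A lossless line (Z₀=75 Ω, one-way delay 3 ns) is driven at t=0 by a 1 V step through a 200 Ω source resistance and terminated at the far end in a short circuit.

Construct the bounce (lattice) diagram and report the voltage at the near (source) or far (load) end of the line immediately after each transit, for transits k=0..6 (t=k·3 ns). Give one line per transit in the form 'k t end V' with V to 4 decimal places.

0 0 source 0.2727
1 3 load 0.0000
2 6 source -0.1240
3 9 load 0.0000
4 12 source 0.0563
5 15 load 0.0000
6 18 source -0.0256

Γ_L=-1.000000, Γ_S=0.454545; launch V₁=1·75/275=0.272727
k=0 src: V=0.2727
k=1 load: inc=0.272727, refl=0.272727·-1.000000=-0.2727; V=0.000000+0.272727+-0.272727=0.0000
k=2 src: inc=-0.272727, refl=-0.272727·0.454545=-0.1240; V=0.272727+-0.272727+-0.123967=-0.1240
k=3 load: inc=-0.123967, refl=-0.123967·-1.000000=0.1240; V=0.000000+-0.123967+0.123967=0.0000
k=4 src: inc=0.123967, refl=0.123967·0.454545=0.0563; V=-0.123967+0.123967+0.056349=0.0563
k=5 load: inc=0.056349, refl=0.056349·-1.000000=-0.0563; V=0.000000+0.056349+-0.056349=0.0000
k=6 src: inc=-0.056349, refl=-0.056349·0.454545=-0.0256; V=0.056349+-0.056349+-0.025613=-0.0256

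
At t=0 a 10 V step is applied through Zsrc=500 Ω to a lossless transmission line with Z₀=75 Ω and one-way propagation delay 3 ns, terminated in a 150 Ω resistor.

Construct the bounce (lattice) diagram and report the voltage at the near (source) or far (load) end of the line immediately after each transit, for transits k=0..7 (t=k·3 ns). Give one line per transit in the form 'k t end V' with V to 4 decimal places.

Γ_L=0.333333, Γ_S=0.739130; launch V₁=10·75/575=1.304348
k=0 src: V=1.3043
k=1 load: inc=1.304348, refl=1.304348·0.333333=0.4348; V=0.000000+1.304348+0.434783=1.7391
k=2 src: inc=0.434783, refl=0.434783·0.739130=0.3214; V=1.304348+0.434783+0.321361=2.0605
k=3 load: inc=0.321361, refl=0.321361·0.333333=0.1071; V=1.739130+0.321361+0.107120=2.1676
k=4 src: inc=0.107120, refl=0.107120·0.739130=0.0792; V=2.060491+0.107120+0.079176=2.2468
k=5 load: inc=0.079176, refl=0.079176·0.333333=0.0264; V=2.167612+0.079176+0.026392=2.2732
k=6 src: inc=0.026392, refl=0.026392·0.739130=0.0195; V=2.246788+0.026392+0.019507=2.2927
k=7 load: inc=0.019507, refl=0.019507·0.333333=0.0065; V=2.273180+0.019507+0.006502=2.2992

0 0 source 1.3043
1 3 load 1.7391
2 6 source 2.0605
3 9 load 2.1676
4 12 source 2.2468
5 15 load 2.2732
6 18 source 2.2927
7 21 load 2.2992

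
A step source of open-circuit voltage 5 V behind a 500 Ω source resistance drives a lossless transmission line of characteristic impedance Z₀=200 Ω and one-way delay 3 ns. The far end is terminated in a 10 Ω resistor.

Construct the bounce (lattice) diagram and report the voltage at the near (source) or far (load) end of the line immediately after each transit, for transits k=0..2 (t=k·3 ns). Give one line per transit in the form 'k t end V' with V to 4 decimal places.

0 0 source 1.4286
1 3 load 0.1361
2 6 source -0.4179

Γ_L=-0.904762, Γ_S=0.428571; launch V₁=5·200/700=1.428571
k=0 src: V=1.4286
k=1 load: inc=1.428571, refl=1.428571·-0.904762=-1.2925; V=0.000000+1.428571+-1.292517=0.1361
k=2 src: inc=-1.292517, refl=-1.292517·0.428571=-0.5539; V=1.428571+-1.292517+-0.553936=-0.4179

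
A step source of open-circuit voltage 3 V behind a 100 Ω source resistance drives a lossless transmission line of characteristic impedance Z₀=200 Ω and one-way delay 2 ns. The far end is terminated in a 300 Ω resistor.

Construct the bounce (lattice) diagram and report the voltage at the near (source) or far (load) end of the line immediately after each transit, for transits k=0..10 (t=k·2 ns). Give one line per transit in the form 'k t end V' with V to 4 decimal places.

Γ_L=0.200000, Γ_S=-0.333333; launch V₁=3·200/300=2.000000
k=0 src: V=2.0000
k=1 load: inc=2.000000, refl=2.000000·0.200000=0.4000; V=0.000000+2.000000+0.400000=2.4000
k=2 src: inc=0.400000, refl=0.400000·-0.333333=-0.1333; V=2.000000+0.400000+-0.133333=2.2667
k=3 load: inc=-0.133333, refl=-0.133333·0.200000=-0.0267; V=2.400000+-0.133333+-0.026667=2.2400
k=4 src: inc=-0.026667, refl=-0.026667·-0.333333=0.0089; V=2.266667+-0.026667+0.008889=2.2489
k=5 load: inc=0.008889, refl=0.008889·0.200000=0.0018; V=2.240000+0.008889+0.001778=2.2507
k=6 src: inc=0.001778, refl=0.001778·-0.333333=-0.0006; V=2.248889+0.001778+-0.000593=2.2501
k=7 load: inc=-0.000593, refl=-0.000593·0.200000=-0.0001; V=2.250667+-0.000593+-0.000119=2.2500
k=8 src: inc=-0.000119, refl=-0.000119·-0.333333=0.0000; V=2.250074+-0.000119+0.000040=2.2500
k=9 load: inc=0.000040, refl=0.000040·0.200000=0.0000; V=2.249956+0.000040+0.000008=2.2500
k=10 src: inc=0.000008, refl=0.000008·-0.333333=-0.0000; V=2.249995+0.000008+-0.000003=2.2500

0 0 source 2.0000
1 2 load 2.4000
2 4 source 2.2667
3 6 load 2.2400
4 8 source 2.2489
5 10 load 2.2507
6 12 source 2.2501
7 14 load 2.2500
8 16 source 2.2500
9 18 load 2.2500
10 20 source 2.2500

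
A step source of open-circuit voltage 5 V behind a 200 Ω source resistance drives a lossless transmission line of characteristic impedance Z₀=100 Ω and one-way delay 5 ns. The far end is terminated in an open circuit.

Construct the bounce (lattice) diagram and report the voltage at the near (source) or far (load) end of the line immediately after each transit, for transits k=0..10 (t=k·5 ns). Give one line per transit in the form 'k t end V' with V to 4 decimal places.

0 0 source 1.6667
1 5 load 3.3333
2 10 source 3.8889
3 15 load 4.4444
4 20 source 4.6296
5 25 load 4.8148
6 30 source 4.8765
7 35 load 4.9383
8 40 source 4.9588
9 45 load 4.9794
10 50 source 4.9863

Γ_L=1.000000, Γ_S=0.333333; launch V₁=5·100/300=1.666667
k=0 src: V=1.6667
k=1 load: inc=1.666667, refl=1.666667·1.000000=1.6667; V=0.000000+1.666667+1.666667=3.3333
k=2 src: inc=1.666667, refl=1.666667·0.333333=0.5556; V=1.666667+1.666667+0.555556=3.8889
k=3 load: inc=0.555556, refl=0.555556·1.000000=0.5556; V=3.333333+0.555556+0.555556=4.4444
k=4 src: inc=0.555556, refl=0.555556·0.333333=0.1852; V=3.888889+0.555556+0.185185=4.6296
k=5 load: inc=0.185185, refl=0.185185·1.000000=0.1852; V=4.444444+0.185185+0.185185=4.8148
k=6 src: inc=0.185185, refl=0.185185·0.333333=0.0617; V=4.629630+0.185185+0.061728=4.8765
k=7 load: inc=0.061728, refl=0.061728·1.000000=0.0617; V=4.814815+0.061728+0.061728=4.9383
k=8 src: inc=0.061728, refl=0.061728·0.333333=0.0206; V=4.876543+0.061728+0.020576=4.9588
k=9 load: inc=0.020576, refl=0.020576·1.000000=0.0206; V=4.938272+0.020576+0.020576=4.9794
k=10 src: inc=0.020576, refl=0.020576·0.333333=0.0069; V=4.958848+0.020576+0.006859=4.9863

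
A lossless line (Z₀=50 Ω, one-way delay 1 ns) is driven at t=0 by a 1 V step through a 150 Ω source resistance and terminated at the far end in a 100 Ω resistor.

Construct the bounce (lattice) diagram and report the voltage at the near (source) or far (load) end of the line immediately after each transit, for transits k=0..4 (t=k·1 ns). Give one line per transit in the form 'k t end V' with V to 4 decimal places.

Γ_L=0.333333, Γ_S=0.500000; launch V₁=1·50/200=0.250000
k=0 src: V=0.2500
k=1 load: inc=0.250000, refl=0.250000·0.333333=0.0833; V=0.000000+0.250000+0.083333=0.3333
k=2 src: inc=0.083333, refl=0.083333·0.500000=0.0417; V=0.250000+0.083333+0.041667=0.3750
k=3 load: inc=0.041667, refl=0.041667·0.333333=0.0139; V=0.333333+0.041667+0.013889=0.3889
k=4 src: inc=0.013889, refl=0.013889·0.500000=0.0069; V=0.375000+0.013889+0.006944=0.3958

0 0 source 0.2500
1 1 load 0.3333
2 2 source 0.3750
3 3 load 0.3889
4 4 source 0.3958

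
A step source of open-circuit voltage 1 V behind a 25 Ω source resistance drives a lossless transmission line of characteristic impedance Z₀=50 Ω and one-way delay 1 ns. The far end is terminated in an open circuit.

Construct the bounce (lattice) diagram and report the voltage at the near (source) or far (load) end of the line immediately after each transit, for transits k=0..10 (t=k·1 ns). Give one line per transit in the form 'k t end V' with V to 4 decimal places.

Γ_L=1.000000, Γ_S=-0.333333; launch V₁=1·50/75=0.666667
k=0 src: V=0.6667
k=1 load: inc=0.666667, refl=0.666667·1.000000=0.6667; V=0.000000+0.666667+0.666667=1.3333
k=2 src: inc=0.666667, refl=0.666667·-0.333333=-0.2222; V=0.666667+0.666667+-0.222222=1.1111
k=3 load: inc=-0.222222, refl=-0.222222·1.000000=-0.2222; V=1.333333+-0.222222+-0.222222=0.8889
k=4 src: inc=-0.222222, refl=-0.222222·-0.333333=0.0741; V=1.111111+-0.222222+0.074074=0.9630
k=5 load: inc=0.074074, refl=0.074074·1.000000=0.0741; V=0.888889+0.074074+0.074074=1.0370
k=6 src: inc=0.074074, refl=0.074074·-0.333333=-0.0247; V=0.962963+0.074074+-0.024691=1.0123
k=7 load: inc=-0.024691, refl=-0.024691·1.000000=-0.0247; V=1.037037+-0.024691+-0.024691=0.9877
k=8 src: inc=-0.024691, refl=-0.024691·-0.333333=0.0082; V=1.012346+-0.024691+0.008230=0.9959
k=9 load: inc=0.008230, refl=0.008230·1.000000=0.0082; V=0.987654+0.008230+0.008230=1.0041
k=10 src: inc=0.008230, refl=0.008230·-0.333333=-0.0027; V=0.995885+0.008230+-0.002743=1.0014

0 0 source 0.6667
1 1 load 1.3333
2 2 source 1.1111
3 3 load 0.8889
4 4 source 0.9630
5 5 load 1.0370
6 6 source 1.0123
7 7 load 0.9877
8 8 source 0.9959
9 9 load 1.0041
10 10 source 1.0014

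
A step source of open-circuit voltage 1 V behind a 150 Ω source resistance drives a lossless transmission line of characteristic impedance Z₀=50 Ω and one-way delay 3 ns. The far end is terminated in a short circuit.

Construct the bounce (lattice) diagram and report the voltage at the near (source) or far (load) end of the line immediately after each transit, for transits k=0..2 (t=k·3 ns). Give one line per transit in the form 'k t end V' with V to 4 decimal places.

Γ_L=-1.000000, Γ_S=0.500000; launch V₁=1·50/200=0.250000
k=0 src: V=0.2500
k=1 load: inc=0.250000, refl=0.250000·-1.000000=-0.2500; V=0.000000+0.250000+-0.250000=0.0000
k=2 src: inc=-0.250000, refl=-0.250000·0.500000=-0.1250; V=0.250000+-0.250000+-0.125000=-0.1250

0 0 source 0.2500
1 3 load 0.0000
2 6 source -0.1250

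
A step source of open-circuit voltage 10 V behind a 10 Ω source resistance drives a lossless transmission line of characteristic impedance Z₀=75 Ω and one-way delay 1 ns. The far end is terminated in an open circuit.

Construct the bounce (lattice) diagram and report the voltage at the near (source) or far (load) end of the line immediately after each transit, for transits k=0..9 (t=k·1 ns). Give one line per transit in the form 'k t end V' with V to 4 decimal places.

Γ_L=1.000000, Γ_S=-0.764706; launch V₁=10·75/85=8.823529
k=0 src: V=8.8235
k=1 load: inc=8.823529, refl=8.823529·1.000000=8.8235; V=0.000000+8.823529+8.823529=17.6471
k=2 src: inc=8.823529, refl=8.823529·-0.764706=-6.7474; V=8.823529+8.823529+-6.747405=10.8997
k=3 load: inc=-6.747405, refl=-6.747405·1.000000=-6.7474; V=17.647059+-6.747405+-6.747405=4.1522
k=4 src: inc=-6.747405, refl=-6.747405·-0.764706=5.1598; V=10.899654+-6.747405+5.159780=9.3120
k=5 load: inc=5.159780, refl=5.159780·1.000000=5.1598; V=4.152249+5.159780+5.159780=14.4718
k=6 src: inc=5.159780, refl=5.159780·-0.764706=-3.9457; V=9.312029+5.159780+-3.945714=10.5261
k=7 load: inc=-3.945714, refl=-3.945714·1.000000=-3.9457; V=14.471809+-3.945714+-3.945714=6.5804
k=8 src: inc=-3.945714, refl=-3.945714·-0.764706=3.0173; V=10.526095+-3.945714+3.017311=9.5977
k=9 load: inc=3.017311, refl=3.017311·1.000000=3.0173; V=6.580381+3.017311+3.017311=12.6150

0 0 source 8.8235
1 1 load 17.6471
2 2 source 10.8997
3 3 load 4.1522
4 4 source 9.3120
5 5 load 14.4718
6 6 source 10.5261
7 7 load 6.5804
8 8 source 9.5977
9 9 load 12.6150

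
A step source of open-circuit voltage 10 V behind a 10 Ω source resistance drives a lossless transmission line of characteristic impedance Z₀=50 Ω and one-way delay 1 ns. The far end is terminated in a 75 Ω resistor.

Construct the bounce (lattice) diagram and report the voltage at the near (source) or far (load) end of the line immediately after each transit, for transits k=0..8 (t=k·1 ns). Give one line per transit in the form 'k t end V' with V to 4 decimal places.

Γ_L=0.200000, Γ_S=-0.666667; launch V₁=10·50/60=8.333333
k=0 src: V=8.3333
k=1 load: inc=8.333333, refl=8.333333·0.200000=1.6667; V=0.000000+8.333333+1.666667=10.0000
k=2 src: inc=1.666667, refl=1.666667·-0.666667=-1.1111; V=8.333333+1.666667+-1.111111=8.8889
k=3 load: inc=-1.111111, refl=-1.111111·0.200000=-0.2222; V=10.000000+-1.111111+-0.222222=8.6667
k=4 src: inc=-0.222222, refl=-0.222222·-0.666667=0.1481; V=8.888889+-0.222222+0.148148=8.8148
k=5 load: inc=0.148148, refl=0.148148·0.200000=0.0296; V=8.666667+0.148148+0.029630=8.8444
k=6 src: inc=0.029630, refl=0.029630·-0.666667=-0.0198; V=8.814815+0.029630+-0.019753=8.8247
k=7 load: inc=-0.019753, refl=-0.019753·0.200000=-0.0040; V=8.844444+-0.019753+-0.003951=8.8207
k=8 src: inc=-0.003951, refl=-0.003951·-0.666667=0.0026; V=8.824691+-0.003951+0.002634=8.8234

0 0 source 8.3333
1 1 load 10.0000
2 2 source 8.8889
3 3 load 8.6667
4 4 source 8.8148
5 5 load 8.8444
6 6 source 8.8247
7 7 load 8.8207
8 8 source 8.8234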